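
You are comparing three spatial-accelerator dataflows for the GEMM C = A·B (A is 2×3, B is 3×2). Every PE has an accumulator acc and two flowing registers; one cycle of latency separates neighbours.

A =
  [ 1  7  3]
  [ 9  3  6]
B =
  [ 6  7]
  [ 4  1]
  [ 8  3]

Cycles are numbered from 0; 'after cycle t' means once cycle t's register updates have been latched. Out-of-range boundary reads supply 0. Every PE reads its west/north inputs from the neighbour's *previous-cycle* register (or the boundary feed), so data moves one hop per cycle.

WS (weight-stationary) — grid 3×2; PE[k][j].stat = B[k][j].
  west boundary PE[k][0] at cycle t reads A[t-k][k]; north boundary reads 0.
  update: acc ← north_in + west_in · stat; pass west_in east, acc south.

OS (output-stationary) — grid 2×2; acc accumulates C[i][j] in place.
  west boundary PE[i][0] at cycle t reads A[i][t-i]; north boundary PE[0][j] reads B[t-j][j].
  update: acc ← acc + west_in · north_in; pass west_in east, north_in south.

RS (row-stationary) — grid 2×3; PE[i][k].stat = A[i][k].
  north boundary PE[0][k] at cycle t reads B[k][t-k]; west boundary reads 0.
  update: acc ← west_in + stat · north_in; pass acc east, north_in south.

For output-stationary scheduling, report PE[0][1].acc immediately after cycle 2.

PE[0][1].acc = 14

Tracing OS — 2×2 array, target PE[0][1]:
  @0  [0,0]  acc 6  |  →1  ↓6
  @0  [0,1]  acc 0  |  →0  ↓0
  @1  [0,0]  acc 34  |  →7  ↓4
  @1  [0,1]  acc 7  |  →1  ↓7
  @2  [0,0]  acc 58  |  →3  ↓8
  @2  [0,1]  acc 14  |  →7  ↓1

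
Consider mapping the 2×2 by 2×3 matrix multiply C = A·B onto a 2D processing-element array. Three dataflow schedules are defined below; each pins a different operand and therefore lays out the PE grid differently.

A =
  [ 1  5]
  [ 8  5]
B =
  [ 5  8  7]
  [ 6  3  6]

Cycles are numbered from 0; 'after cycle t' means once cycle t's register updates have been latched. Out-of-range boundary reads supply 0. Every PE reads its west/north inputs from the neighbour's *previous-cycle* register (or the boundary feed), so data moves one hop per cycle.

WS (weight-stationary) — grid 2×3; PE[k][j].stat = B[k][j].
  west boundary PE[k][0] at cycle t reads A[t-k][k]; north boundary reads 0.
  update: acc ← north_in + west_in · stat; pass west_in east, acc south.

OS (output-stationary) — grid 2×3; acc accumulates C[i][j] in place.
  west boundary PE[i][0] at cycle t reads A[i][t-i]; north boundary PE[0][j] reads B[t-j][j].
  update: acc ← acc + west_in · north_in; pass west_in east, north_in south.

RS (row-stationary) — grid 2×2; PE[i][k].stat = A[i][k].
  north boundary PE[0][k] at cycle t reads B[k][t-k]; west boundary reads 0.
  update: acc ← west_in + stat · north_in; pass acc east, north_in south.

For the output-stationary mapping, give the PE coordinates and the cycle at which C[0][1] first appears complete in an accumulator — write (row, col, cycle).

(row, col, cycle) = (0, 1, 2)

OS — PE[0][1] is where C[0][1] collects:
  0: (0,1).acc=0  regs=<0,0>
  1: (0,1).acc=8  regs=<1,8>
  2: (0,1).acc=23  regs=<5,3>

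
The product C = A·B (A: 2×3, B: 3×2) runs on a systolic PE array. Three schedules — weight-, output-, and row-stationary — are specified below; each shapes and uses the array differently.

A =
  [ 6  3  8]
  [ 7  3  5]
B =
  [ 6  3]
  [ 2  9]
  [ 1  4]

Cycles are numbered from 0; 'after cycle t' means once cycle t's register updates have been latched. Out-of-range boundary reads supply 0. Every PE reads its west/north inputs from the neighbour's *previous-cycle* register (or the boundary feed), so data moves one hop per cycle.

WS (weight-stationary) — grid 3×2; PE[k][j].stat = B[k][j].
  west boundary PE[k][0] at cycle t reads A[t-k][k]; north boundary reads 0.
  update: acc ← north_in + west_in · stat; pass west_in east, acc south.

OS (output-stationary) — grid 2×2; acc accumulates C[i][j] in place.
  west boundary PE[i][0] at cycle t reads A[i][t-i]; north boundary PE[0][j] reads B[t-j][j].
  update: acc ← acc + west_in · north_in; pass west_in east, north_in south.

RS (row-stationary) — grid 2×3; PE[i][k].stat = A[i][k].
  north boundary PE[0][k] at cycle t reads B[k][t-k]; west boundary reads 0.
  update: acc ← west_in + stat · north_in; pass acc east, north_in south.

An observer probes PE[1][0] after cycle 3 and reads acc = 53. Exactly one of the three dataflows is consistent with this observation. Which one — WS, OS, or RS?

— WS: 3×2; PE[1][0] trace:
  cycle 0: PE[1][0] → acc 0, east 0, south 0
  cycle 1: PE[1][0] → acc 42, east 3, south 42
  cycle 2: PE[1][0] → acc 48, east 3, south 48
  cycle 3: PE[1][0] → acc 0, east 0, south 0
— OS: 2×2; PE[1][0] trace:
  cycle 0: PE[1][0] → acc 0, east 0, south 0
  cycle 1: PE[1][0] → acc 42, east 7, south 6
  cycle 2: PE[1][0] → acc 48, east 3, south 2
  cycle 3: PE[1][0] → acc 53, east 5, south 1
— RS: 2×3; PE[1][0] trace:
  cycle 0: PE[1][0] → acc 0, east 0, south 0
  cycle 1: PE[1][0] → acc 42, east 42, south 6
  cycle 2: PE[1][0] → acc 21, east 21, south 3
  cycle 3: PE[1][0] → acc 0, east 0, south 0

dataflow = OS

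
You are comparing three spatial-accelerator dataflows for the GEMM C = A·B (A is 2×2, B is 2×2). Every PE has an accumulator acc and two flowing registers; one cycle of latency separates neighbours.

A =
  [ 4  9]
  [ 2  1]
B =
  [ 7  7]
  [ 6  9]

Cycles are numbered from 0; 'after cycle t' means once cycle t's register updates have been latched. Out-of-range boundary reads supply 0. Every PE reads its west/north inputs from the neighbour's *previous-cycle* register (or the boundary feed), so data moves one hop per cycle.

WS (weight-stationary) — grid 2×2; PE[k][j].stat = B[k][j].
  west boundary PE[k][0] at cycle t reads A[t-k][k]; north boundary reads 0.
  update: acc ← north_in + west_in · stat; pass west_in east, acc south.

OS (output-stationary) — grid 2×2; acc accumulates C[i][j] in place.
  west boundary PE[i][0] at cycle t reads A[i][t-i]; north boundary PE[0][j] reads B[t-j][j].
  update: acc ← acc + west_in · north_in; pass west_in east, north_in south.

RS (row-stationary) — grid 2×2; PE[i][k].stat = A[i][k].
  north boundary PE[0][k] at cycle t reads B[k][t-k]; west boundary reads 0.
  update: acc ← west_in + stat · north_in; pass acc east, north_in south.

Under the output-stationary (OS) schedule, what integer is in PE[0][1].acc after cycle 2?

PE[0][1].acc = 109

OS 2×2: PE[0][1] cycle-by-cycle (with neighbour feeds):
  cycle 0: PE[0][0] → acc 28, east 4, south 7
  cycle 0: PE[0][1] → acc 0, east 0, south 0
  cycle 1: PE[0][0] → acc 82, east 9, south 6
  cycle 1: PE[0][1] → acc 28, east 4, south 7
  cycle 2: PE[0][0] → acc 82, east 0, south 0
  cycle 2: PE[0][1] → acc 109, east 9, south 9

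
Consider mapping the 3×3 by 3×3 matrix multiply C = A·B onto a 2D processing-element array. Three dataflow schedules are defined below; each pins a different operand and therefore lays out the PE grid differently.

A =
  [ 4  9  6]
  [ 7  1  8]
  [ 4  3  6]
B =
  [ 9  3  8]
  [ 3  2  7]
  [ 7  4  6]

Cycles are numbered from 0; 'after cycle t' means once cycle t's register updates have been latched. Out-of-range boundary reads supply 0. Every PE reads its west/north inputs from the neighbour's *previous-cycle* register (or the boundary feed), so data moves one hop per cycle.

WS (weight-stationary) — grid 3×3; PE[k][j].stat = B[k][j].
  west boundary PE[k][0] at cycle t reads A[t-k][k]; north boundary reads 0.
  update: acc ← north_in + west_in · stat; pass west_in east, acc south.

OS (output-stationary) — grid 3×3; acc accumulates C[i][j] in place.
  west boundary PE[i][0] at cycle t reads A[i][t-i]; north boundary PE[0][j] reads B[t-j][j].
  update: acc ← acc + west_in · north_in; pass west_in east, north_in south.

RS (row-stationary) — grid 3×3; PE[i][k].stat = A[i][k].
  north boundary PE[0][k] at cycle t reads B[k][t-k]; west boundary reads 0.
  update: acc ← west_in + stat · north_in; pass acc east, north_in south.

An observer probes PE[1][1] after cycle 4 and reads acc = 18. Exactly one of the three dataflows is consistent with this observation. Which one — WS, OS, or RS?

— WS: 3×3; PE[1][1] trace:
  cycle 0: PE[1][1] → acc 0, east 0, south 0
  cycle 1: PE[1][1] → acc 0, east 0, south 0
  cycle 2: PE[1][1] → acc 30, east 9, south 30
  cycle 3: PE[1][1] → acc 23, east 1, south 23
  cycle 4: PE[1][1] → acc 18, east 3, south 18
— OS: 3×3; PE[1][1] trace:
  cycle 0: PE[1][1] → acc 0, east 0, south 0
  cycle 1: PE[1][1] → acc 0, east 0, south 0
  cycle 2: PE[1][1] → acc 21, east 7, south 3
  cycle 3: PE[1][1] → acc 23, east 1, south 2
  cycle 4: PE[1][1] → acc 55, east 8, south 4
— RS: 3×3; PE[1][1] trace:
  cycle 0: PE[1][1] → acc 0, east 0, south 0
  cycle 1: PE[1][1] → acc 0, east 0, south 0
  cycle 2: PE[1][1] → acc 66, east 66, south 3
  cycle 3: PE[1][1] → acc 23, east 23, south 2
  cycle 4: PE[1][1] → acc 63, east 63, south 7

dataflow = WS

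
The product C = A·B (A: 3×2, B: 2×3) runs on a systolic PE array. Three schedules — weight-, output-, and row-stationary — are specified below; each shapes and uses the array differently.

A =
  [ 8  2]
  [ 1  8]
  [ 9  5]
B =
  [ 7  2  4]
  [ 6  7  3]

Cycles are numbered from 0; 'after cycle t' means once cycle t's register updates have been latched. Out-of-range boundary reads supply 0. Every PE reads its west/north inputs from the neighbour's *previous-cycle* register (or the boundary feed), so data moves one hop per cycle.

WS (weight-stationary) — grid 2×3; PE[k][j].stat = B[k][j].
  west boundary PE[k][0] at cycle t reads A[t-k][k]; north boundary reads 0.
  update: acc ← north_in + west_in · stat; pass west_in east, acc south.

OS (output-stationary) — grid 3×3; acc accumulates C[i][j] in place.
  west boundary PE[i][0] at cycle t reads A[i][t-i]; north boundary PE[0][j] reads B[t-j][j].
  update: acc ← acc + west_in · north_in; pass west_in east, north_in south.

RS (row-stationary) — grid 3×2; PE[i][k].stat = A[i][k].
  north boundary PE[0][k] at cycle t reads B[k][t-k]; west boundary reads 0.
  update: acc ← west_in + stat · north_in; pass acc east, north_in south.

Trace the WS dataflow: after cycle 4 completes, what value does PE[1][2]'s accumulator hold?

PE[1][2].acc = 28

Tracing WS — 2×3 array, target PE[1][2]:
  @0  [0,2]  acc 0  |  →0  ↓0
  @0  [1,1]  acc 0  |  →0  ↓0
  @0  [1,2]  acc 0  |  →0  ↓0
  @1  [0,2]  acc 0  |  →0  ↓0
  @1  [1,1]  acc 0  |  →0  ↓0
  @1  [1,2]  acc 0  |  →0  ↓0
  @2  [0,2]  acc 32  |  →8  ↓32
  @2  [1,1]  acc 30  |  →2  ↓30
  @2  [1,2]  acc 0  |  →0  ↓0
  @3  [0,2]  acc 4  |  →1  ↓4
  @3  [1,1]  acc 58  |  →8  ↓58
  @3  [1,2]  acc 38  |  →2  ↓38
  @4  [0,2]  acc 36  |  →9  ↓36
  @4  [1,1]  acc 53  |  →5  ↓53
  @4  [1,2]  acc 28  |  →8  ↓28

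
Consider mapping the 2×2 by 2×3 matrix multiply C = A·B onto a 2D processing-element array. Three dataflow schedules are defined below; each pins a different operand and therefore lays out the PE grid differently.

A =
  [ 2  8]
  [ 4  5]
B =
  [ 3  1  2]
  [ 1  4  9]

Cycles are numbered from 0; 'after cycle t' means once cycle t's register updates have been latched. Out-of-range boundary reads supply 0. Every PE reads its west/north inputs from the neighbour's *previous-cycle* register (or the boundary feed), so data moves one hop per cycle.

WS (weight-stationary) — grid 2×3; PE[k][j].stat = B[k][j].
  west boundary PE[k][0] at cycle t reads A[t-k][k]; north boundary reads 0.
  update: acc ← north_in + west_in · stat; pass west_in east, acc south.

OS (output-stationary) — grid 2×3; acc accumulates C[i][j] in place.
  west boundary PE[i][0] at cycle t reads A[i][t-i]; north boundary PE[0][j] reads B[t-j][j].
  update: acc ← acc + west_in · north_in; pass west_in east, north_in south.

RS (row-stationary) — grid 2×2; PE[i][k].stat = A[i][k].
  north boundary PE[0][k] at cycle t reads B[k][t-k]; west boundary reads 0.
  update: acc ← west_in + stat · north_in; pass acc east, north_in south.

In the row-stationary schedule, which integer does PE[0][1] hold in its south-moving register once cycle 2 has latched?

Tracing RS — 2×2 array, target PE[0][1]:
  0: (0,0).acc=6  regs=<6,3>
  0: (0,1).acc=0  regs=<0,0>
  1: (0,0).acc=2  regs=<2,1>
  1: (0,1).acc=14  regs=<14,1>
  2: (0,0).acc=4  regs=<4,2>
  2: (0,1).acc=34  regs=<34,4>

register = 4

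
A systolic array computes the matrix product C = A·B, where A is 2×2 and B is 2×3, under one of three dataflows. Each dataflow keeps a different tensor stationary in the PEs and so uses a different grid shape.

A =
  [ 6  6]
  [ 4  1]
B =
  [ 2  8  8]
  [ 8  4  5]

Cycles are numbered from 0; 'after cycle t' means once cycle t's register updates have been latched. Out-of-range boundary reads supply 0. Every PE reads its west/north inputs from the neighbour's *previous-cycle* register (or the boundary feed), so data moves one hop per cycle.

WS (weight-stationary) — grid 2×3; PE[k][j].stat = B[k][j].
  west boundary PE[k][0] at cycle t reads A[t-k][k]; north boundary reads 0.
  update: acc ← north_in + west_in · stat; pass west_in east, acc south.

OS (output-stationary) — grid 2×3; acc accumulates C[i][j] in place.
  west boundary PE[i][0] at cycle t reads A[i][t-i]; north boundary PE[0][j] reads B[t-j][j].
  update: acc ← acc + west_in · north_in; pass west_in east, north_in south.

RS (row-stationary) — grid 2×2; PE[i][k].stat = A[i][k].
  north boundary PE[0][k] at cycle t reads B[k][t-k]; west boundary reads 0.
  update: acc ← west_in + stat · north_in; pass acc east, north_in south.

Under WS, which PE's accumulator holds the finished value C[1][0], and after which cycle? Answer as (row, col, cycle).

WS: C[1][0] accumulates in PE[1][0]:
  0: (1,0).acc=0  regs=<0,0>
  1: (1,0).acc=60  regs=<6,60>
  2: (1,0).acc=16  regs=<1,16>

(row, col, cycle) = (1, 0, 2)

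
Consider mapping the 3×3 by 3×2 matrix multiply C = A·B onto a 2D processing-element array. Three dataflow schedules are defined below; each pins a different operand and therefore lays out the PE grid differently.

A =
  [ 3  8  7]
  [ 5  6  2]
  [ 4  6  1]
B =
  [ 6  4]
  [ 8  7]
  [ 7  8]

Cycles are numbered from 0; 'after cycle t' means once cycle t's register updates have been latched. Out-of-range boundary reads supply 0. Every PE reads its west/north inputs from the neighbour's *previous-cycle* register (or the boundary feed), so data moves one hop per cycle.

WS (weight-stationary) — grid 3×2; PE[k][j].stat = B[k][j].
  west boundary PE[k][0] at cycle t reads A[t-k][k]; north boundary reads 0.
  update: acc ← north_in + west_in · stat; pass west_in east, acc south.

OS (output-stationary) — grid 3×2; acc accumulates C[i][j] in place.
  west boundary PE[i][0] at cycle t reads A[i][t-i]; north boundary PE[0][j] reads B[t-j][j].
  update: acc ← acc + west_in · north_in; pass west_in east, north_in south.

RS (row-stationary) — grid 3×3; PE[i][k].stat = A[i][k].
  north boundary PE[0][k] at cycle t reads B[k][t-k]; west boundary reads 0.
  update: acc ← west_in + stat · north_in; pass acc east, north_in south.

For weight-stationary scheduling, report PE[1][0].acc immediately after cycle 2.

Tracing WS — 3×2 array, target PE[1][0]:
  t=0 PE[0][0]: acc=18 h=3 v=18
  t=0 PE[1][0]: acc=0 h=0 v=0
  t=1 PE[0][0]: acc=30 h=5 v=30
  t=1 PE[1][0]: acc=82 h=8 v=82
  t=2 PE[0][0]: acc=24 h=4 v=24
  t=2 PE[1][0]: acc=78 h=6 v=78

PE[1][0].acc = 78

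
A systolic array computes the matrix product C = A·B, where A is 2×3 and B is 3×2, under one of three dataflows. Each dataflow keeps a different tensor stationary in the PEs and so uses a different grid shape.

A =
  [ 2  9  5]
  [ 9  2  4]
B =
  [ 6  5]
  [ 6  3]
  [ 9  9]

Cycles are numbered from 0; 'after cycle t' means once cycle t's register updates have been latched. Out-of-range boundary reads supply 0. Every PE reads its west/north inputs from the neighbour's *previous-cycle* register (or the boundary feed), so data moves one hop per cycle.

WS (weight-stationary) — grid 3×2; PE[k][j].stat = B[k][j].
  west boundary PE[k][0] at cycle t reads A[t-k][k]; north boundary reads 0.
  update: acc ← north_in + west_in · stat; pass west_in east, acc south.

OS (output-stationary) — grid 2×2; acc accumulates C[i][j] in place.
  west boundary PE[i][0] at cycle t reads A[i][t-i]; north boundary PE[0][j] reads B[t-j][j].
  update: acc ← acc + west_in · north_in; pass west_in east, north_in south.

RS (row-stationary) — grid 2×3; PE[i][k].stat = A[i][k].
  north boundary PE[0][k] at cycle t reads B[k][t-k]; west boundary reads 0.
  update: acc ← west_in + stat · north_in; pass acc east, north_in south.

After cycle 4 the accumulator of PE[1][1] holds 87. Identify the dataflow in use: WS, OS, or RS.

Under WS (3×2), PE[1][1]:
  [0] (1,1) acc=0 (h:0 v:0)
  [1] (1,1) acc=0 (h:0 v:0)
  [2] (1,1) acc=37 (h:9 v:37)
  [3] (1,1) acc=51 (h:2 v:51)
  [4] (1,1) acc=0 (h:0 v:0)
Under OS (2×2), PE[1][1]:
  [0] (1,1) acc=0 (h:0 v:0)
  [1] (1,1) acc=0 (h:0 v:0)
  [2] (1,1) acc=45 (h:9 v:5)
  [3] (1,1) acc=51 (h:2 v:3)
  [4] (1,1) acc=87 (h:4 v:9)
Under RS (2×3), PE[1][1]:
  [0] (1,1) acc=0 (h:0 v:0)
  [1] (1,1) acc=0 (h:0 v:0)
  [2] (1,1) acc=66 (h:66 v:6)
  [3] (1,1) acc=51 (h:51 v:3)
  [4] (1,1) acc=0 (h:0 v:0)

dataflow = OS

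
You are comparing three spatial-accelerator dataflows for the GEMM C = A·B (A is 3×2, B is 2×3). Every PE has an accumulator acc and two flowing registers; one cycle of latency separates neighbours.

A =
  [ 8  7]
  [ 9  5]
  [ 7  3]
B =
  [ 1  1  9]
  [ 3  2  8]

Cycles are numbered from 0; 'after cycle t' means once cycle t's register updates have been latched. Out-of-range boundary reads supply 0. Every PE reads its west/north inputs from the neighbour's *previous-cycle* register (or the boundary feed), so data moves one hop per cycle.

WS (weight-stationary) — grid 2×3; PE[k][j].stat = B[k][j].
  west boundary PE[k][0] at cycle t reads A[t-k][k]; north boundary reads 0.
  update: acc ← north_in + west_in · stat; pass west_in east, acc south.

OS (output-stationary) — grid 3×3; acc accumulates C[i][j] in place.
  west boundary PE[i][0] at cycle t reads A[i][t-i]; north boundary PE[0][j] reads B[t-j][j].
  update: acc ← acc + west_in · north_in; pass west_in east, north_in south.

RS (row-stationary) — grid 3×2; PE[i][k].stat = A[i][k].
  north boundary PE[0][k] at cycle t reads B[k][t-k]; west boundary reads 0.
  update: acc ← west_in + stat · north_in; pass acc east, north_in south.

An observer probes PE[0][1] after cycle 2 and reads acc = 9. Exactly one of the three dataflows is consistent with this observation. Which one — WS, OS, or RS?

Under WS (2×3), PE[0][1]:
  step 0 · PE0,1: acc=0; fwd→0 fwd↓0
  step 1 · PE0,1: acc=8; fwd→8 fwd↓8
  step 2 · PE0,1: acc=9; fwd→9 fwd↓9
Under OS (3×3), PE[0][1]:
  step 0 · PE0,1: acc=0; fwd→0 fwd↓0
  step 1 · PE0,1: acc=8; fwd→8 fwd↓1
  step 2 · PE0,1: acc=22; fwd→7 fwd↓2
Under RS (3×2), PE[0][1]:
  step 0 · PE0,1: acc=0; fwd→0 fwd↓0
  step 1 · PE0,1: acc=29; fwd→29 fwd↓3
  step 2 · PE0,1: acc=22; fwd→22 fwd↓2

dataflow = WS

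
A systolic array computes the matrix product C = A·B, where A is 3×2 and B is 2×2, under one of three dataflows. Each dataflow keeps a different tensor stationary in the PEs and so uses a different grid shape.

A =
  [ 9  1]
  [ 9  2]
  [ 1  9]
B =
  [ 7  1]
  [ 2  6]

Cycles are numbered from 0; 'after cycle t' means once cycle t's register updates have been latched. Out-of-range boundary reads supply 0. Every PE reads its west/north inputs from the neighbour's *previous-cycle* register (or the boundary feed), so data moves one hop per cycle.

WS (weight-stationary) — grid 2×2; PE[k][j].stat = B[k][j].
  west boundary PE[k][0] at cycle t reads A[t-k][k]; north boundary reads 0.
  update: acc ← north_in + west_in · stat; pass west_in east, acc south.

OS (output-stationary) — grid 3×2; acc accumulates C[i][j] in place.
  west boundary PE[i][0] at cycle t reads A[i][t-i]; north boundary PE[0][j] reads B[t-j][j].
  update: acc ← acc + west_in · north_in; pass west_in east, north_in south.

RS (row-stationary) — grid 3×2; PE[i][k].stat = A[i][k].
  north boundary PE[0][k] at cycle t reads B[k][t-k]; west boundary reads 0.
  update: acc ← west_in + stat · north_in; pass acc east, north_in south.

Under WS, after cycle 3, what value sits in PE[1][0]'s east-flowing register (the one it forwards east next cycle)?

WS on a 2×2 grid — tracing PE[1][0] and its feeders:
  0: (0,0).acc=63  regs=<9,63>
  0: (1,0).acc=0  regs=<0,0>
  1: (0,0).acc=63  regs=<9,63>
  1: (1,0).acc=65  regs=<1,65>
  2: (0,0).acc=7  regs=<1,7>
  2: (1,0).acc=67  regs=<2,67>
  3: (0,0).acc=0  regs=<0,0>
  3: (1,0).acc=25  regs=<9,25>

register = 9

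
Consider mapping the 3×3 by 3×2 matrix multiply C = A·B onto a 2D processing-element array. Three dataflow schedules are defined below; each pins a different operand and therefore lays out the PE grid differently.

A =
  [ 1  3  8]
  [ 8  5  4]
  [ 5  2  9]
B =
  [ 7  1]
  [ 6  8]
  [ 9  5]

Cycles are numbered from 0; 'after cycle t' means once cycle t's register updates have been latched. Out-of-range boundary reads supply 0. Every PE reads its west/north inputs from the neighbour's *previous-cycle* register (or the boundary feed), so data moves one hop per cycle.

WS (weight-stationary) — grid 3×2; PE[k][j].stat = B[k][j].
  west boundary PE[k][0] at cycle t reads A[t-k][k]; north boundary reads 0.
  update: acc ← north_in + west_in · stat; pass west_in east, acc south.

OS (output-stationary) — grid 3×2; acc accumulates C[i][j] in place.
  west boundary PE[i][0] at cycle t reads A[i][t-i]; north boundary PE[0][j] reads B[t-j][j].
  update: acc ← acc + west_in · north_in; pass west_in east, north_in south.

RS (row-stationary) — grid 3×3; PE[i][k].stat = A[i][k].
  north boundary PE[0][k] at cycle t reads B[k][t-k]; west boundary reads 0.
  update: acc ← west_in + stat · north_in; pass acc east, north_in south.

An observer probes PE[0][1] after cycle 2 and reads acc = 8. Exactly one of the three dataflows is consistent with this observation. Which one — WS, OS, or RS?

WS (3×2 grid), PE[0][1]:
  [0] (0,1) acc=0 (h:0 v:0)
  [1] (0,1) acc=1 (h:1 v:1)
  [2] (0,1) acc=8 (h:8 v:8)
OS (3×2 grid), PE[0][1]:
  [0] (0,1) acc=0 (h:0 v:0)
  [1] (0,1) acc=1 (h:1 v:1)
  [2] (0,1) acc=25 (h:3 v:8)
RS (3×3 grid), PE[0][1]:
  [0] (0,1) acc=0 (h:0 v:0)
  [1] (0,1) acc=25 (h:25 v:6)
  [2] (0,1) acc=25 (h:25 v:8)

dataflow = WS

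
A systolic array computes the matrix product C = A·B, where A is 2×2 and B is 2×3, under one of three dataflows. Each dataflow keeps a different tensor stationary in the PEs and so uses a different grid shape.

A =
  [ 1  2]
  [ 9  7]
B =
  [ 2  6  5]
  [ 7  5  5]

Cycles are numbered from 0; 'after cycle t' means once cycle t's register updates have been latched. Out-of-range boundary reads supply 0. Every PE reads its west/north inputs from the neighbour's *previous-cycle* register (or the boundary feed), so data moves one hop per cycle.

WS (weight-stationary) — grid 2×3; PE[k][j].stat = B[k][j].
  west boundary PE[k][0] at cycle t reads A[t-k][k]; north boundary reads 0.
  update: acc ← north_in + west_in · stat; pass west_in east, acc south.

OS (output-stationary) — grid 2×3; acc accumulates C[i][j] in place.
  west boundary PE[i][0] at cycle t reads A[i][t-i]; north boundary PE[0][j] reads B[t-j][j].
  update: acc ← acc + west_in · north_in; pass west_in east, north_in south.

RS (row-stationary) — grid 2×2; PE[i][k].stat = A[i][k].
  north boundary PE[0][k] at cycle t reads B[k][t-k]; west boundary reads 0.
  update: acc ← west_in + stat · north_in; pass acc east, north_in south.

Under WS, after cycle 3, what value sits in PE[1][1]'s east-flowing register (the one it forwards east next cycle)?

WS (2×3). Following PE[1][1] plus its west/north inputs:
  @0  [0,1]  acc 0  |  →0  ↓0
  @0  [1,0]  acc 0  |  →0  ↓0
  @0  [1,1]  acc 0  |  →0  ↓0
  @1  [0,1]  acc 6  |  →1  ↓6
  @1  [1,0]  acc 16  |  →2  ↓16
  @1  [1,1]  acc 0  |  →0  ↓0
  @2  [0,1]  acc 54  |  →9  ↓54
  @2  [1,0]  acc 67  |  →7  ↓67
  @2  [1,1]  acc 16  |  →2  ↓16
  @3  [0,1]  acc 0  |  →0  ↓0
  @3  [1,0]  acc 0  |  →0  ↓0
  @3  [1,1]  acc 89  |  →7  ↓89

register = 7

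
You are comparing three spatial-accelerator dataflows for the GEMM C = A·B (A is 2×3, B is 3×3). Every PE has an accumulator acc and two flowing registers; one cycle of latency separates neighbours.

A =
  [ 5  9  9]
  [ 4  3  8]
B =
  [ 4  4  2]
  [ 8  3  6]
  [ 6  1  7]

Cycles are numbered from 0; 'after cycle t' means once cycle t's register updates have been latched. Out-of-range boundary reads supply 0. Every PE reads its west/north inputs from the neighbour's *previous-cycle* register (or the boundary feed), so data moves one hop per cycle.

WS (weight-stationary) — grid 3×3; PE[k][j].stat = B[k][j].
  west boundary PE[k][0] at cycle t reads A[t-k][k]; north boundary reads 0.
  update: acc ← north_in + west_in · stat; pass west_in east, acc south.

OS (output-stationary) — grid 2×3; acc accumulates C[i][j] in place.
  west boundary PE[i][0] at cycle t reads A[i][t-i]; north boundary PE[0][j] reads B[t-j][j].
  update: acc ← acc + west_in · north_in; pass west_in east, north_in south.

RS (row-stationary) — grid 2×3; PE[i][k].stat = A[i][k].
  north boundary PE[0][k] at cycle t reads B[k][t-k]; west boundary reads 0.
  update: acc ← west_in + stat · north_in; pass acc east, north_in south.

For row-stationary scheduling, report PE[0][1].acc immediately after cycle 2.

RS on a 2×3 grid — tracing PE[0][1] and its feeders:
  cycle 0: PE[0][0] → acc 20, east 20, south 4
  cycle 0: PE[0][1] → acc 0, east 0, south 0
  cycle 1: PE[0][0] → acc 20, east 20, south 4
  cycle 1: PE[0][1] → acc 92, east 92, south 8
  cycle 2: PE[0][0] → acc 10, east 10, south 2
  cycle 2: PE[0][1] → acc 47, east 47, south 3

PE[0][1].acc = 47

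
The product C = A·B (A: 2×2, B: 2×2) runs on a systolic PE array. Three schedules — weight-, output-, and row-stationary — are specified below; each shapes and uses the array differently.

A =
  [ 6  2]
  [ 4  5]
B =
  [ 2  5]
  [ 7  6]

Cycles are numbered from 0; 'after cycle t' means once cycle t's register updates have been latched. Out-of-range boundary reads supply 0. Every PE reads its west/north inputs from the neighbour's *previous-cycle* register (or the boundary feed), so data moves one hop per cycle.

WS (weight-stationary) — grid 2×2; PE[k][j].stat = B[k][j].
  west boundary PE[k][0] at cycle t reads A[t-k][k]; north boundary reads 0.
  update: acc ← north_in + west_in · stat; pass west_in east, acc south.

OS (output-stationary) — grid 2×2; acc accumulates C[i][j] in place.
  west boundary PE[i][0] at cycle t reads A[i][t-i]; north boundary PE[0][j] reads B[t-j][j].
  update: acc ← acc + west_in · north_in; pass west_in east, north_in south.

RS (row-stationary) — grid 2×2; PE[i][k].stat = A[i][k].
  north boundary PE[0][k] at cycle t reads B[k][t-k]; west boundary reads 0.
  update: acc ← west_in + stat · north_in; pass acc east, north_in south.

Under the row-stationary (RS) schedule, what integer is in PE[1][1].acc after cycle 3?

Tracing RS — 2×2 array, target PE[1][1]:
  t=0 PE[0][1]: acc=0 h=0 v=0
  t=0 PE[1][0]: acc=0 h=0 v=0
  t=0 PE[1][1]: acc=0 h=0 v=0
  t=1 PE[0][1]: acc=26 h=26 v=7
  t=1 PE[1][0]: acc=8 h=8 v=2
  t=1 PE[1][1]: acc=0 h=0 v=0
  t=2 PE[0][1]: acc=42 h=42 v=6
  t=2 PE[1][0]: acc=20 h=20 v=5
  t=2 PE[1][1]: acc=43 h=43 v=7
  t=3 PE[0][1]: acc=0 h=0 v=0
  t=3 PE[1][0]: acc=0 h=0 v=0
  t=3 PE[1][1]: acc=50 h=50 v=6

PE[1][1].acc = 50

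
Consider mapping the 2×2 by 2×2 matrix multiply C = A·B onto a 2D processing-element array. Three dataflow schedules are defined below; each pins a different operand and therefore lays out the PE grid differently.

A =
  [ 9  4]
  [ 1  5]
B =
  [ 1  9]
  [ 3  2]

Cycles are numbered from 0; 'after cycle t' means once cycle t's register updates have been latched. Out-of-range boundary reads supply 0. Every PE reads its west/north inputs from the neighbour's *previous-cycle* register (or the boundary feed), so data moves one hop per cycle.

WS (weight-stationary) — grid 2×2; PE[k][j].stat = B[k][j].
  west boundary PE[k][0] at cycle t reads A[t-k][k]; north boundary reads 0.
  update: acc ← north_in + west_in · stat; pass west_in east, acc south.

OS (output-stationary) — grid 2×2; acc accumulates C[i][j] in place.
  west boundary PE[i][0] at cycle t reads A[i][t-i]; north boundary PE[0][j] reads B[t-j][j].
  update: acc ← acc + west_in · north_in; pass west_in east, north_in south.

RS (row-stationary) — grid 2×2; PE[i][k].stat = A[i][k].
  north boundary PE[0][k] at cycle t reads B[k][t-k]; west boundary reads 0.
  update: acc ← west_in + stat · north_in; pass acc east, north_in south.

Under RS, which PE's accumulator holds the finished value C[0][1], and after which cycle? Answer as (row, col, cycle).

(row, col, cycle) = (0, 1, 2)

RS: C[0][1] accumulates in PE[0][1]:
  t=0 PE[0][1]: acc=0 h=0 v=0
  t=1 PE[0][1]: acc=21 h=21 v=3
  t=2 PE[0][1]: acc=89 h=89 v=2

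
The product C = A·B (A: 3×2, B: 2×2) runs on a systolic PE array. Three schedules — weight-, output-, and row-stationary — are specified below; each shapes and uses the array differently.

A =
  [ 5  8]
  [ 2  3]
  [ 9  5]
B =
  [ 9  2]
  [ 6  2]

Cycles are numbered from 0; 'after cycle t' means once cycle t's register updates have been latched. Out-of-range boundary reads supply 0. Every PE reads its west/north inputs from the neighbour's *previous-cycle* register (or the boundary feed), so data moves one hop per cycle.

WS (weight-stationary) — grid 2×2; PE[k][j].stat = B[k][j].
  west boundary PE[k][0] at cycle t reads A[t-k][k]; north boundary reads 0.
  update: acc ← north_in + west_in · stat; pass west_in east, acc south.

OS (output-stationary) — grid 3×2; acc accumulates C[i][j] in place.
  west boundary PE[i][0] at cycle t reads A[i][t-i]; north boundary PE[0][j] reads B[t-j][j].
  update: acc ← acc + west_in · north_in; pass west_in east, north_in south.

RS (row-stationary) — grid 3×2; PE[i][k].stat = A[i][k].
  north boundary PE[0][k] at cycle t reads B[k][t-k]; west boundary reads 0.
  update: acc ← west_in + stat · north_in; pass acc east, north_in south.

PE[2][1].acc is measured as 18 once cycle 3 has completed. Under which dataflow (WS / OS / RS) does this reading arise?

dataflow = OS

WS: PE[2][1] is outside its 2×2 grid.
OS (3×2 grid), PE[2][1]:
  cycle 0: PE[2][1] → acc 0, east 0, south 0
  cycle 1: PE[2][1] → acc 0, east 0, south 0
  cycle 2: PE[2][1] → acc 0, east 0, south 0
  cycle 3: PE[2][1] → acc 18, east 9, south 2
RS (3×2 grid), PE[2][1]:
  cycle 0: PE[2][1] → acc 0, east 0, south 0
  cycle 1: PE[2][1] → acc 0, east 0, south 0
  cycle 2: PE[2][1] → acc 0, east 0, south 0
  cycle 3: PE[2][1] → acc 111, east 111, south 6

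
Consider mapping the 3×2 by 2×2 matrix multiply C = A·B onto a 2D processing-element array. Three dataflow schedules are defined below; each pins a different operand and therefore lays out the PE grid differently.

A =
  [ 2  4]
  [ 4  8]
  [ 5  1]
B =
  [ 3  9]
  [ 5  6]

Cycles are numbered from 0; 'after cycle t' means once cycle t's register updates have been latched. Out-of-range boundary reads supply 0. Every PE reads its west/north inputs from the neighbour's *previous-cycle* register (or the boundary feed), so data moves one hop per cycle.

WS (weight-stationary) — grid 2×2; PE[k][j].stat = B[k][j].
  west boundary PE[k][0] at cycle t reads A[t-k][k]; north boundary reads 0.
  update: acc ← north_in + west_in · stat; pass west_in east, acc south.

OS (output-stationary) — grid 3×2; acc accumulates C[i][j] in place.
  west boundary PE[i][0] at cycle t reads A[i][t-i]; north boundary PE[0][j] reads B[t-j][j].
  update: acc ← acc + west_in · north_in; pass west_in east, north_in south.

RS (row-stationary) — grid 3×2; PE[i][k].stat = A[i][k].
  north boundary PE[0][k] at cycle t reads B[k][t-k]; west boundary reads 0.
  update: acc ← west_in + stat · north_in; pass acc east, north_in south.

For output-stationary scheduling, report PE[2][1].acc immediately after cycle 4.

OS on a 3×2 grid — tracing PE[2][1] and its feeders:
  [0] (1,1) acc=0 (h:0 v:0)
  [0] (2,0) acc=0 (h:0 v:0)
  [0] (2,1) acc=0 (h:0 v:0)
  [1] (1,1) acc=0 (h:0 v:0)
  [1] (2,0) acc=0 (h:0 v:0)
  [1] (2,1) acc=0 (h:0 v:0)
  [2] (1,1) acc=36 (h:4 v:9)
  [2] (2,0) acc=15 (h:5 v:3)
  [2] (2,1) acc=0 (h:0 v:0)
  [3] (1,1) acc=84 (h:8 v:6)
  [3] (2,0) acc=20 (h:1 v:5)
  [3] (2,1) acc=45 (h:5 v:9)
  [4] (1,1) acc=84 (h:0 v:0)
  [4] (2,0) acc=20 (h:0 v:0)
  [4] (2,1) acc=51 (h:1 v:6)

PE[2][1].acc = 51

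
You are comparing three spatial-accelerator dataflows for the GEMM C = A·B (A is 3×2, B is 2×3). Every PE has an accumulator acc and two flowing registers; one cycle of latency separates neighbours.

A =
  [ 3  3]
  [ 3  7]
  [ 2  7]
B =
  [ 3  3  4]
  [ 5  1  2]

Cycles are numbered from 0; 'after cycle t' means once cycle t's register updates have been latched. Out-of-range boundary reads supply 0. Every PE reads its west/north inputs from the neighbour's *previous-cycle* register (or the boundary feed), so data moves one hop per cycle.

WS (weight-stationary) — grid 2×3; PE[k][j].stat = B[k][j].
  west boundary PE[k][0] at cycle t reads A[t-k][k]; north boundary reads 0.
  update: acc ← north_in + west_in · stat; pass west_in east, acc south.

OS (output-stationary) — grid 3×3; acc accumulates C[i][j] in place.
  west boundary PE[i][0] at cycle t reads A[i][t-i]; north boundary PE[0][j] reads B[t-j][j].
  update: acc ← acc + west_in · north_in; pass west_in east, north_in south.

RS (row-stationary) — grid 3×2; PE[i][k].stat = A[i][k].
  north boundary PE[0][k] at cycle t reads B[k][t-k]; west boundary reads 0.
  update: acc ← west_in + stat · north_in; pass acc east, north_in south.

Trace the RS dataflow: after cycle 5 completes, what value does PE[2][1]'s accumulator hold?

PE[2][1].acc = 22

RS on a 3×2 grid — tracing PE[2][1] and its feeders:
  t=0 PE[1][1]: acc=0 h=0 v=0
  t=0 PE[2][0]: acc=0 h=0 v=0
  t=0 PE[2][1]: acc=0 h=0 v=0
  t=1 PE[1][1]: acc=0 h=0 v=0
  t=1 PE[2][0]: acc=0 h=0 v=0
  t=1 PE[2][1]: acc=0 h=0 v=0
  t=2 PE[1][1]: acc=44 h=44 v=5
  t=2 PE[2][0]: acc=6 h=6 v=3
  t=2 PE[2][1]: acc=0 h=0 v=0
  t=3 PE[1][1]: acc=16 h=16 v=1
  t=3 PE[2][0]: acc=6 h=6 v=3
  t=3 PE[2][1]: acc=41 h=41 v=5
  t=4 PE[1][1]: acc=26 h=26 v=2
  t=4 PE[2][0]: acc=8 h=8 v=4
  t=4 PE[2][1]: acc=13 h=13 v=1
  t=5 PE[1][1]: acc=0 h=0 v=0
  t=5 PE[2][0]: acc=0 h=0 v=0
  t=5 PE[2][1]: acc=22 h=22 v=2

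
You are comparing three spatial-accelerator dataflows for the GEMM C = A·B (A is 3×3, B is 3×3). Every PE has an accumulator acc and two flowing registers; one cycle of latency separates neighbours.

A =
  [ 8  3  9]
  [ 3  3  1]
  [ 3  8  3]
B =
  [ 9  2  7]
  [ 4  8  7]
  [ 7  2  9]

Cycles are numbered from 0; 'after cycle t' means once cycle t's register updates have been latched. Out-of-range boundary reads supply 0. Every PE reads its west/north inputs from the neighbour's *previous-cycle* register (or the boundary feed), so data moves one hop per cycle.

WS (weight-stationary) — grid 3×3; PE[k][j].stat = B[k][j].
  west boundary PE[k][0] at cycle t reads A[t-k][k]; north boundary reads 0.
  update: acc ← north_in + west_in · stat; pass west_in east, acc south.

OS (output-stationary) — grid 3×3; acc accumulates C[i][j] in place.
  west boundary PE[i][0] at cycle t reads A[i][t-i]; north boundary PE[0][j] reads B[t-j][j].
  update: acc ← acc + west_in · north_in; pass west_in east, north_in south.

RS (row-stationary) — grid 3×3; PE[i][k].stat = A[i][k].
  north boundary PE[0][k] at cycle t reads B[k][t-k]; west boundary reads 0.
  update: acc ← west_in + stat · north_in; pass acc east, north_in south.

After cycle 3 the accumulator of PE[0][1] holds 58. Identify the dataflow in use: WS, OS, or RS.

WS (3×3 grid), PE[0][1]:
  step 0 · PE0,1: acc=0; fwd→0 fwd↓0
  step 1 · PE0,1: acc=16; fwd→8 fwd↓16
  step 2 · PE0,1: acc=6; fwd→3 fwd↓6
  step 3 · PE0,1: acc=6; fwd→3 fwd↓6
OS (3×3 grid), PE[0][1]:
  step 0 · PE0,1: acc=0; fwd→0 fwd↓0
  step 1 · PE0,1: acc=16; fwd→8 fwd↓2
  step 2 · PE0,1: acc=40; fwd→3 fwd↓8
  step 3 · PE0,1: acc=58; fwd→9 fwd↓2
RS (3×3 grid), PE[0][1]:
  step 0 · PE0,1: acc=0; fwd→0 fwd↓0
  step 1 · PE0,1: acc=84; fwd→84 fwd↓4
  step 2 · PE0,1: acc=40; fwd→40 fwd↓8
  step 3 · PE0,1: acc=77; fwd→77 fwd↓7

dataflow = OS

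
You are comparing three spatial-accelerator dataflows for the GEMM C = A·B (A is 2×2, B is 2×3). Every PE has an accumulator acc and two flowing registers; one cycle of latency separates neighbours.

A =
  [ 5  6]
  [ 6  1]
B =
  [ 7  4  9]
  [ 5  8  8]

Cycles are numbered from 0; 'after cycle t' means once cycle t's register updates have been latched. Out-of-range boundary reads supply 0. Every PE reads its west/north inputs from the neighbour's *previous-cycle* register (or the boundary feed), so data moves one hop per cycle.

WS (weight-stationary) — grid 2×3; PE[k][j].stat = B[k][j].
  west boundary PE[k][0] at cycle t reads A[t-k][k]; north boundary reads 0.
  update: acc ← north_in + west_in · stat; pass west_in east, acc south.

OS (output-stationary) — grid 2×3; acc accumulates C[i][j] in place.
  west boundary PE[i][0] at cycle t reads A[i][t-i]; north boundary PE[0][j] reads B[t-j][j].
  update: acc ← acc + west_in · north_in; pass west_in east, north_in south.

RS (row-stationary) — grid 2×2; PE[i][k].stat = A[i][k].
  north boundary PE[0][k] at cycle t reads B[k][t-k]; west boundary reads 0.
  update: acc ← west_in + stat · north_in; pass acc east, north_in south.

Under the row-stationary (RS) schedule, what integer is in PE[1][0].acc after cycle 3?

RS on a 2×2 grid — tracing PE[1][0] and its feeders:
  t=0 PE[0][0]: acc=35 h=35 v=7
  t=0 PE[1][0]: acc=0 h=0 v=0
  t=1 PE[0][0]: acc=20 h=20 v=4
  t=1 PE[1][0]: acc=42 h=42 v=7
  t=2 PE[0][0]: acc=45 h=45 v=9
  t=2 PE[1][0]: acc=24 h=24 v=4
  t=3 PE[0][0]: acc=0 h=0 v=0
  t=3 PE[1][0]: acc=54 h=54 v=9

PE[1][0].acc = 54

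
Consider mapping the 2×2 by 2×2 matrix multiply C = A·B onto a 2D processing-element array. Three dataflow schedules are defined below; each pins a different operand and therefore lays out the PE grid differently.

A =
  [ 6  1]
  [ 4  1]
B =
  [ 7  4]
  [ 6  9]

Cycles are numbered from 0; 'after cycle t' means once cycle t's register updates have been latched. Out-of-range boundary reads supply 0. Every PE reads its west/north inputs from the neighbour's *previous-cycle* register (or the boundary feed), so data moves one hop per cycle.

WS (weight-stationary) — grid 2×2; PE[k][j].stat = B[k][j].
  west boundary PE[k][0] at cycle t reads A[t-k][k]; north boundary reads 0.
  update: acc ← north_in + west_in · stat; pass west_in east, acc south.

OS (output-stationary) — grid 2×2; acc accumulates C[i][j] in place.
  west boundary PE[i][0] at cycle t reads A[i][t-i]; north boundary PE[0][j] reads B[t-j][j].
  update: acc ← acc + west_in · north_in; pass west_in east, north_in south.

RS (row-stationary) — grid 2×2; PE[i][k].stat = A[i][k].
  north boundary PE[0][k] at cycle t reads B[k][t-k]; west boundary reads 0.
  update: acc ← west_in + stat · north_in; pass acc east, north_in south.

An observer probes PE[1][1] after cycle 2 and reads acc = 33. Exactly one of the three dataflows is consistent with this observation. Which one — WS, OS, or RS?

— WS: 2×2; PE[1][1] trace:
  [0] (1,1) acc=0 (h:0 v:0)
  [1] (1,1) acc=0 (h:0 v:0)
  [2] (1,1) acc=33 (h:1 v:33)
— OS: 2×2; PE[1][1] trace:
  [0] (1,1) acc=0 (h:0 v:0)
  [1] (1,1) acc=0 (h:0 v:0)
  [2] (1,1) acc=16 (h:4 v:4)
— RS: 2×2; PE[1][1] trace:
  [0] (1,1) acc=0 (h:0 v:0)
  [1] (1,1) acc=0 (h:0 v:0)
  [2] (1,1) acc=34 (h:34 v:6)

dataflow = WS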